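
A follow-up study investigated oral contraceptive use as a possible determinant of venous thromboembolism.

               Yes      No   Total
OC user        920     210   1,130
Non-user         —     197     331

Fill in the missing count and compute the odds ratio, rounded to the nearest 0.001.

The missing cell is in the unexposed row: 331 − 197 = 134.
So a = 920, b = 210, c = 134, d = 197.
OR = (a·d)/(b·c) = (920 × 197) / (210 × 134) = 181240 / 28140 = 6.44065

6.441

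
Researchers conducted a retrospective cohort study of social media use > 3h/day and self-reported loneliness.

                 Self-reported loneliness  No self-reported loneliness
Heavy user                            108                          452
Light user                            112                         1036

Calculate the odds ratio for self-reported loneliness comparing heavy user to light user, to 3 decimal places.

2.210

Cells: a = 108, b = 452, c = 112, d = 1036.
OR = (a·d)/(b·c) = (108 × 1036) / (452 × 112) = 111888 / 50624 = 2.21018
The odds of self-reported loneliness are about 2.21 times as high in the heavy user group.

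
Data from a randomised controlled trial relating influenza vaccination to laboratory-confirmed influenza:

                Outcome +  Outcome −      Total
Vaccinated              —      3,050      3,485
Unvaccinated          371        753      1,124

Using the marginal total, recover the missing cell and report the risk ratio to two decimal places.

0.38

The missing cell is in the exposed row: 3485 − 3050 = 435.
So a = 435, b = 3050, c = 371, d = 753.
RR = [a/(a+b)] / [c/(c+d)] = (435/3485) / (371/1124) = 0.12482/0.33007 = 0.37816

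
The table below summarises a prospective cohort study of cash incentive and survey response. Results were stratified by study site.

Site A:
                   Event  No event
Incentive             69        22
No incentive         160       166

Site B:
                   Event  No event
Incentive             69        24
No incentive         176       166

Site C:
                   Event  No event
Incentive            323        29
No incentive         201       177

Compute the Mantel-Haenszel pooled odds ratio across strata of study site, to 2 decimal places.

OR_MH = Σ(aᵢdᵢ/nᵢ) / Σ(bᵢcᵢ/nᵢ), where nᵢ is the stratum total.
Stratum 1 (Site A): n = 417; a·d/n = 69·166/417 = 27.4676; b·c/n = 22·160/417 = 8.4412
Stratum 2 (Site B): n = 435; a·d/n = 69·166/435 = 26.3310; b·c/n = 24·176/435 = 9.7103
Stratum 3 (Site C): n = 730; a·d/n = 323·177/730 = 78.3164; b·c/n = 29·201/730 = 7.9849
OR_MH = (27.4676 + 26.3310 + 78.3164) / (8.4412 + 9.7103 + 7.9849) = 132.1151 / 26.1365 = 5.05481

5.05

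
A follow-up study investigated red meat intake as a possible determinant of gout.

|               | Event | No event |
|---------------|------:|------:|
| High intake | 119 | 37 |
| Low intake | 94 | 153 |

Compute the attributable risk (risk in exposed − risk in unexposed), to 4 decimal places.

Cells: a = 119, b = 37, c = 94, d = 153.
Risk in exposed = 119/156 = 0.762821; risk in unexposed = 94/247 = 0.380567.
Risk difference = 0.762821 − 0.380567 = 0.382254

0.3823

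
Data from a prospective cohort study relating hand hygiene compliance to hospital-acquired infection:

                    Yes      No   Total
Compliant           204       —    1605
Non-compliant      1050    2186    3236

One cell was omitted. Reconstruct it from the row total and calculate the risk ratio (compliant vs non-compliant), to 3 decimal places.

0.392

The missing cell is in the exposed row: 1605 − 204 = 1401.
So a = 204, b = 1401, c = 1050, d = 2186.
RR = [a/(a+b)] / [c/(c+d)] = (204/1605) / (1050/3236) = 0.12710/0.32447 = 0.39172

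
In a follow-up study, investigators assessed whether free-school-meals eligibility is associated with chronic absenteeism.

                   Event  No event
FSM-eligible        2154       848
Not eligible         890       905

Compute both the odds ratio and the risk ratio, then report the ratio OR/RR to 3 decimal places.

Cells: a = 2154, b = 848, c = 890, d = 905.
OR = (2154·905)/(848·890) = 1949370/754720 = 2.58290
Risk in exposed = 2154/3002 = 0.71752; risk in unexposed = 890/1795 = 0.49582; RR = 1.44714
OR/RR = 2.58290 / 1.44714 = 1.78484
The outcome is not rare, so the OR lies further from 1 than the RR.

1.785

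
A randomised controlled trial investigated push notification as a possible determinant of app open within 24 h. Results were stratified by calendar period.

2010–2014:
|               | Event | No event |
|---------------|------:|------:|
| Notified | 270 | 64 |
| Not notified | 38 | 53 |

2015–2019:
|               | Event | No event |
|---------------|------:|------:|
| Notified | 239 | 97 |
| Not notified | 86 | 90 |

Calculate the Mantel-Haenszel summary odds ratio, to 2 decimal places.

OR_MH = Σ(aᵢdᵢ/nᵢ) / Σ(bᵢcᵢ/nᵢ), where nᵢ is the stratum total.
Stratum 1 (2010–2014): n = 425; a·d/n = 270·53/425 = 33.6706; b·c/n = 64·38/425 = 5.7224
Stratum 2 (2015–2019): n = 512; a·d/n = 239·90/512 = 42.0117; b·c/n = 97·86/512 = 16.2930
OR_MH = (33.6706 + 42.0117) / (5.7224 + 16.2930) = 75.6823 / 22.0153 = 3.43771

3.44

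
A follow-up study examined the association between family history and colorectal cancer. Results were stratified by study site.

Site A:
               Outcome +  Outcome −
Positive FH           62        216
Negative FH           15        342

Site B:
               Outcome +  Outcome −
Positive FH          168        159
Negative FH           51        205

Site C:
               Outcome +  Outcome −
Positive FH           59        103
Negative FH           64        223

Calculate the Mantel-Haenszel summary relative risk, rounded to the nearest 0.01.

RR_MH = Σ(aᵢ·n₀ᵢ/nᵢ) / Σ(cᵢ·n₁ᵢ/nᵢ), with n₁ᵢ = aᵢ+bᵢ (exposed), n₀ᵢ = cᵢ+dᵢ (unexposed), nᵢ = n₁ᵢ+n₀ᵢ.
Stratum 1 (Site A): n₁ = 278, n₀ = 357, n = 635; a·n₀/n = 62·357/635 = 34.8567; c·n₁/n = 15·278/635 = 6.5669
Stratum 2 (Site B): n₁ = 327, n₀ = 256, n = 583; a·n₀/n = 168·256/583 = 73.7702; c·n₁/n = 51·327/583 = 28.6055
Stratum 3 (Site C): n₁ = 162, n₀ = 287, n = 449; a·n₀/n = 59·287/449 = 37.7127; c·n₁/n = 64·162/449 = 23.0913
RR_MH = (34.8567 + 73.7702 + 37.7127) / (6.5669 + 28.6055 + 23.0913) = 146.3395 / 58.2637 = 2.51167

2.51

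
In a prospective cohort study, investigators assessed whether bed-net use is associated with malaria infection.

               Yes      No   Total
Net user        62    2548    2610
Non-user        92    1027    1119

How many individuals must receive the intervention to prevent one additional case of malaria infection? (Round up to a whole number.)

Risk in treated group = 62/2610 = 0.02375; risk in control = 92/1119 = 0.08222.
Absolute risk reduction = 0.08222 − 0.02375 = 0.05846
NNT = 1 / ARR = 1 / 0.05846 = 17.105 → round up → 18

18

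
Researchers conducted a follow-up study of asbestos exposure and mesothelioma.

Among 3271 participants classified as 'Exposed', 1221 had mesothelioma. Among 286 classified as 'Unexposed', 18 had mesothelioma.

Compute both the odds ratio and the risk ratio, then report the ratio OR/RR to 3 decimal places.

From the description: a = 1221, b = 2050, c = 18, d = 268.
OR = (1221·268)/(2050·18) = 327228/36900 = 8.86797
Risk in exposed = 1221/3271 = 0.37328; risk in unexposed = 18/286 = 0.06294; RR = 5.93101
OR/RR = 8.86797 / 5.93101 = 1.49519
The outcome is not rare, so the OR lies further from 1 than the RR.

1.495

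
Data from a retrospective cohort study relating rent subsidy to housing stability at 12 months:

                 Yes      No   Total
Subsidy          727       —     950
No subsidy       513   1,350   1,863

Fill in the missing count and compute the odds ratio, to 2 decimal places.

The missing cell is in the exposed row: 950 − 727 = 223.
So a = 727, b = 223, c = 513, d = 1350.
OR = (a·d)/(b·c) = (727 × 1350) / (223 × 513) = 981450 / 114399 = 8.57918

8.58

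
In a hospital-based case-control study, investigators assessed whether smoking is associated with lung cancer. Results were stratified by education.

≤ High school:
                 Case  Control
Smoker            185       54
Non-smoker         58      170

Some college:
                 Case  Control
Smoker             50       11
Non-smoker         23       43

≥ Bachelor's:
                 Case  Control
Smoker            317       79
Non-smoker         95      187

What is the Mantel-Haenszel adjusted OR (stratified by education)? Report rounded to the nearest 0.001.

8.686

OR_MH = Σ(aᵢdᵢ/nᵢ) / Σ(bᵢcᵢ/nᵢ), where nᵢ is the stratum total.
Stratum 1 (≤ High school): n = 467; a·d/n = 185·170/467 = 67.3448; b·c/n = 54·58/467 = 6.7066
Stratum 2 (Some college): n = 127; a·d/n = 50·43/127 = 16.9291; b·c/n = 11·23/127 = 1.9921
Stratum 3 (≥ Bachelor's): n = 678; a·d/n = 317·187/678 = 87.4322; b·c/n = 79·95/678 = 11.0693
OR_MH = (67.3448 + 16.9291 + 87.4322) / (6.7066 + 1.9921 + 11.0693) = 171.7060 / 19.7681 = 8.68602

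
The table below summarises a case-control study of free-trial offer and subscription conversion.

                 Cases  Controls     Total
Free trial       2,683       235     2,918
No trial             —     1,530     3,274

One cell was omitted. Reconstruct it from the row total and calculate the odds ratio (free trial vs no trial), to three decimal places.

The missing cell is in the unexposed row: 3274 − 1530 = 1744.
So a = 2683, b = 235, c = 1744, d = 1530.
OR = (a·d)/(b·c) = (2683 × 1530) / (235 × 1744) = 4104990 / 409840 = 10.01608

10.016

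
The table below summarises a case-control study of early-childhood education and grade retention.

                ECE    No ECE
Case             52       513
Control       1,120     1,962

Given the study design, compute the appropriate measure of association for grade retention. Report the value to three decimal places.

Reading the table with exposure as columns: a = 52 (ECE, case), b = 1120 (ECE, non-case), c = 513 (No ECE, case), d = 1962.
This is a case-control study: participants were sampled on outcome status, so risks in the source population cannot be estimated directly — relative risk is not valid here. The odds ratio is the appropriate measure.
OR = (a·d)/(b·c) = (52 × 1962) / (1120 × 513) = 102024 / 574560 = 0.17757

0.178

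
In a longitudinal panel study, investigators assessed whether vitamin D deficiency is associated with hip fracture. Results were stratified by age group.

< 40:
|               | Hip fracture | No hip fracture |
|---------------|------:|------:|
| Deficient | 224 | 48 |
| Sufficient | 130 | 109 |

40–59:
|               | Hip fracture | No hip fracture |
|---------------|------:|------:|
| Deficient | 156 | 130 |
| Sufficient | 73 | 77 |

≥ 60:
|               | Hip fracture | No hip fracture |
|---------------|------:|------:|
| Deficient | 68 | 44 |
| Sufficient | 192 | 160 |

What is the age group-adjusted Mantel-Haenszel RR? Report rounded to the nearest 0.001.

1.285

RR_MH = Σ(aᵢ·n₀ᵢ/nᵢ) / Σ(cᵢ·n₁ᵢ/nᵢ), with n₁ᵢ = aᵢ+bᵢ (exposed), n₀ᵢ = cᵢ+dᵢ (unexposed), nᵢ = n₁ᵢ+n₀ᵢ.
Stratum 1 (< 40): n₁ = 272, n₀ = 239, n = 511; a·n₀/n = 224·239/511 = 104.7671; c·n₁/n = 130·272/511 = 69.1977
Stratum 2 (40–59): n₁ = 286, n₀ = 150, n = 436; a·n₀/n = 156·150/436 = 53.6697; c·n₁/n = 73·286/436 = 47.8853
Stratum 3 (≥ 60): n₁ = 112, n₀ = 352, n = 464; a·n₀/n = 68·352/464 = 51.5862; c·n₁/n = 192·112/464 = 46.3448
RR_MH = (104.7671 + 53.6697 + 51.5862) / (69.1977 + 47.8853 + 46.3448) = 210.0231 / 163.4278 = 1.28511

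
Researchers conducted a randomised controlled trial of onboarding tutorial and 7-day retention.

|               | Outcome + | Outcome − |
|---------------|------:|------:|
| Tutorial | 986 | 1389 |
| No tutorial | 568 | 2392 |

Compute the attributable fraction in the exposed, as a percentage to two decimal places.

Cells: a = 986, b = 1389, c = 568, d = 2392.
Risk in exposed = 986/2375 = 0.41516; risk in unexposed = 568/2960 = 0.19189.
RR = 0.41516/0.19189 = 2.16350
AR% = (RR − 1)/RR × 100 = (2.16350 − 1)/2.16350 × 100 = 53.7786%

53.78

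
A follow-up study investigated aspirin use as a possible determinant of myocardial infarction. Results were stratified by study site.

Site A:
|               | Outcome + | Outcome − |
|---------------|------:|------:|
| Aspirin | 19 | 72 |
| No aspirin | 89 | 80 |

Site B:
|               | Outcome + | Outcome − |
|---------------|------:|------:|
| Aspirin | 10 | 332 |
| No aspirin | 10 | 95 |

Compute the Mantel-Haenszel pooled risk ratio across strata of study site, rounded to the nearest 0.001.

RR_MH = Σ(aᵢ·n₀ᵢ/nᵢ) / Σ(cᵢ·n₁ᵢ/nᵢ), with n₁ᵢ = aᵢ+bᵢ (exposed), n₀ᵢ = cᵢ+dᵢ (unexposed), nᵢ = n₁ᵢ+n₀ᵢ.
Stratum 1 (Site A): n₁ = 91, n₀ = 169, n = 260; a·n₀/n = 19·169/260 = 12.3500; c·n₁/n = 89·91/260 = 31.1500
Stratum 2 (Site B): n₁ = 342, n₀ = 105, n = 447; a·n₀/n = 10·105/447 = 2.3490; c·n₁/n = 10·342/447 = 7.6510
RR_MH = (12.3500 + 2.3490) / (31.1500 + 7.6510) = 14.6990 / 38.8010 = 0.37883

0.379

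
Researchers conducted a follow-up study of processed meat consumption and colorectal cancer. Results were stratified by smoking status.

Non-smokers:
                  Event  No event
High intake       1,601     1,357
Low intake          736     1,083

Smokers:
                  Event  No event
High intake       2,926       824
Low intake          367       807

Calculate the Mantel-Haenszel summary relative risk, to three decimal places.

RR_MH = Σ(aᵢ·n₀ᵢ/nᵢ) / Σ(cᵢ·n₁ᵢ/nᵢ), with n₁ᵢ = aᵢ+bᵢ (exposed), n₀ᵢ = cᵢ+dᵢ (unexposed), nᵢ = n₁ᵢ+n₀ᵢ.
Stratum 1 (Non-smokers): n₁ = 2958, n₀ = 1819, n = 4777; a·n₀/n = 1601·1819/4777 = 609.6335; c·n₁/n = 736·2958/4777 = 455.7438
Stratum 2 (Smokers): n₁ = 3750, n₀ = 1174, n = 4924; a·n₀/n = 2926·1174/4924 = 697.6288; c·n₁/n = 367·3750/4924 = 279.4984
RR_MH = (609.6335 + 697.6288) / (455.7438 + 279.4984) = 1307.2622 / 735.2421 = 1.77800

1.778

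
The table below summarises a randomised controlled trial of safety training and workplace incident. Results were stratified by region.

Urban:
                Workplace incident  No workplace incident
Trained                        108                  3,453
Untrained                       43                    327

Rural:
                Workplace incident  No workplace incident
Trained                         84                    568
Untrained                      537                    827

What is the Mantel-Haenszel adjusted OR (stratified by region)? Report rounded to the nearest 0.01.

OR_MH = Σ(aᵢdᵢ/nᵢ) / Σ(bᵢcᵢ/nᵢ), where nᵢ is the stratum total.
Stratum 1 (Urban): n = 3931; a·d/n = 108·327/3931 = 8.9840; b·c/n = 3453·43/3931 = 37.7713
Stratum 2 (Rural): n = 2016; a·d/n = 84·827/2016 = 34.4583; b·c/n = 568·537/2016 = 151.2976
OR_MH = (8.9840 + 34.4583) / (37.7713 + 151.2976) = 43.4423 / 189.0689 = 0.22977

0.23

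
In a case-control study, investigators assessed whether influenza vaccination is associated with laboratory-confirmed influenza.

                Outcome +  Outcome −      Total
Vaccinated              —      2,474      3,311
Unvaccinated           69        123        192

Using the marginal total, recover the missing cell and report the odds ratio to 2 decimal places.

The missing cell is in the exposed row: 3311 − 2474 = 837.
So a = 837, b = 2474, c = 69, d = 123.
OR = (a·d)/(b·c) = (837 × 123) / (2474 × 69) = 102951 / 170706 = 0.60309

0.60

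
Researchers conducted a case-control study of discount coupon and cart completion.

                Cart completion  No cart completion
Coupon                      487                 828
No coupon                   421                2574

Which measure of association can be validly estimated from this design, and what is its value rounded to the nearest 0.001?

3.596

Cells: a = 487, b = 828, c = 421, d = 2574.
This is a case-control study: participants were sampled on outcome status, so risks in the source population cannot be estimated directly — relative risk is not valid here. The odds ratio is the appropriate measure.
OR = (a·d)/(b·c) = (487 × 2574) / (828 × 421) = 1253538 / 348588 = 3.59604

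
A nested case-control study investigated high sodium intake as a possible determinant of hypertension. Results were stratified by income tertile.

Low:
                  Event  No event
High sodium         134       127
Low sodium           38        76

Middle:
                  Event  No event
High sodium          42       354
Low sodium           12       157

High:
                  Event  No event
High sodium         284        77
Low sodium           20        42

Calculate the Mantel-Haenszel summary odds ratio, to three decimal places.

OR_MH = Σ(aᵢdᵢ/nᵢ) / Σ(bᵢcᵢ/nᵢ), where nᵢ is the stratum total.
Stratum 1 (Low): n = 375; a·d/n = 134·76/375 = 27.1573; b·c/n = 127·38/375 = 12.8693
Stratum 2 (Middle): n = 565; a·d/n = 42·157/565 = 11.6708; b·c/n = 354·12/565 = 7.5186
Stratum 3 (High): n = 423; a·d/n = 284·42/423 = 28.1986; b·c/n = 77·20/423 = 3.6407
OR_MH = (27.1573 + 11.6708 + 28.1986) / (12.8693 + 7.5186 + 3.6407) = 67.0267 / 24.0286 = 2.78946

2.789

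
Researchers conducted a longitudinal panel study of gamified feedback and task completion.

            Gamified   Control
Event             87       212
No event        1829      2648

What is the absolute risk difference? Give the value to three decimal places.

Reading the table with exposure as columns: a = 87 (Gamified, case), b = 1829 (Gamified, non-case), c = 212 (Control, case), d = 2648.
Risk in exposed = 87/1916 = 0.045407; risk in unexposed = 212/2860 = 0.074126.
Risk difference = 0.045407 − 0.074126 = -0.028719

-0.029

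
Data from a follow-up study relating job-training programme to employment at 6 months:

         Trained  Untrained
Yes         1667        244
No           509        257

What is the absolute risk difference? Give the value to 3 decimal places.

0.279

Reading the table with exposure as columns: a = 1667 (Trained, case), b = 509 (Trained, non-case), c = 244 (Untrained, case), d = 257.
Risk in exposed = 1667/2176 = 0.766085; risk in unexposed = 244/501 = 0.487026.
Risk difference = 0.766085 − 0.487026 = 0.279059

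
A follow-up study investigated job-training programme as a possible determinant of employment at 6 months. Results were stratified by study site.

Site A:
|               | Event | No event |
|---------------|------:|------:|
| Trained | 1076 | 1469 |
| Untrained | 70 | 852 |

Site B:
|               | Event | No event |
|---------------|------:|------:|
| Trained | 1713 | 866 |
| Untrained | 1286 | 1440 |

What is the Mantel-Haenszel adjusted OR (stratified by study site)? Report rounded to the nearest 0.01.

OR_MH = Σ(aᵢdᵢ/nᵢ) / Σ(bᵢcᵢ/nᵢ), where nᵢ is the stratum total.
Stratum 1 (Site A): n = 3467; a·d/n = 1076·852/3467 = 264.4223; b·c/n = 1469·70/3467 = 29.6596
Stratum 2 (Site B): n = 5305; a·d/n = 1713·1440/5305 = 464.9802; b·c/n = 866·1286/5305 = 209.9295
OR_MH = (264.4223 + 464.9802) / (29.6596 + 209.9295) = 729.4025 / 239.5891 = 3.04439

3.04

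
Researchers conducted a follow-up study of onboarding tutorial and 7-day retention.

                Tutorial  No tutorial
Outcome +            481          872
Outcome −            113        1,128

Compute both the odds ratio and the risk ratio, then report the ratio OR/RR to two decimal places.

Reading the table with exposure as columns: a = 481 (Tutorial, case), b = 113 (Tutorial, non-case), c = 872 (No tutorial, case), d = 1128.
OR = (481·1128)/(113·872) = 542568/98536 = 5.50629
Risk in exposed = 481/594 = 0.80976; risk in unexposed = 872/2000 = 0.43600; RR = 1.85726
OR/RR = 5.50629 / 1.85726 = 2.96474
The outcome is not rare, so the OR lies further from 1 than the RR.

2.96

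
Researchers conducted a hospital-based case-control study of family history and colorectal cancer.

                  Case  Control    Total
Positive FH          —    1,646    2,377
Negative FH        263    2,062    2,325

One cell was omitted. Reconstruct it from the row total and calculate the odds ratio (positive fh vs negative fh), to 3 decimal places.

3.482

The missing cell is in the exposed row: 2377 − 1646 = 731.
So a = 731, b = 1646, c = 263, d = 2062.
OR = (a·d)/(b·c) = (731 × 2062) / (1646 × 263) = 1507322 / 432898 = 3.48193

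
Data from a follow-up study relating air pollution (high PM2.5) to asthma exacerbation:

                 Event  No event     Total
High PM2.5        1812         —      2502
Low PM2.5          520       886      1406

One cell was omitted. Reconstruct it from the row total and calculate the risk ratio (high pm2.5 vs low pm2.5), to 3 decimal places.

1.958

The missing cell is in the exposed row: 2502 − 1812 = 690.
So a = 1812, b = 690, c = 520, d = 886.
RR = [a/(a+b)] / [c/(c+d)] = (1812/2502) / (520/1406) = 0.72422/0.36984 = 1.95818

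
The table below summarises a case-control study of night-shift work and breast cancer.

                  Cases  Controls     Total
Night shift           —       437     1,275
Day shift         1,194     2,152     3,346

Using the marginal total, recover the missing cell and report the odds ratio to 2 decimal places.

3.46

The missing cell is in the exposed row: 1275 − 437 = 838.
So a = 838, b = 437, c = 1194, d = 2152.
OR = (a·d)/(b·c) = (838 × 2152) / (437 × 1194) = 1803376 / 521778 = 3.45621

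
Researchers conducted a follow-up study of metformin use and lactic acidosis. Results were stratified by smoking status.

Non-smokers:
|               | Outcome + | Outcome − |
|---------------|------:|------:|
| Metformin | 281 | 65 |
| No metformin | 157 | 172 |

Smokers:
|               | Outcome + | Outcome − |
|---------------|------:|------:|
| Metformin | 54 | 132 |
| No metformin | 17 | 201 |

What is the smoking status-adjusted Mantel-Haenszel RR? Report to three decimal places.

1.881

RR_MH = Σ(aᵢ·n₀ᵢ/nᵢ) / Σ(cᵢ·n₁ᵢ/nᵢ), with n₁ᵢ = aᵢ+bᵢ (exposed), n₀ᵢ = cᵢ+dᵢ (unexposed), nᵢ = n₁ᵢ+n₀ᵢ.
Stratum 1 (Non-smokers): n₁ = 346, n₀ = 329, n = 675; a·n₀/n = 281·329/675 = 136.9615; c·n₁/n = 157·346/675 = 80.4770
Stratum 2 (Smokers): n₁ = 186, n₀ = 218, n = 404; a·n₀/n = 54·218/404 = 29.1386; c·n₁/n = 17·186/404 = 7.8267
RR_MH = (136.9615 + 29.1386) / (80.4770 + 7.8267) = 166.1001 / 88.3038 = 1.88101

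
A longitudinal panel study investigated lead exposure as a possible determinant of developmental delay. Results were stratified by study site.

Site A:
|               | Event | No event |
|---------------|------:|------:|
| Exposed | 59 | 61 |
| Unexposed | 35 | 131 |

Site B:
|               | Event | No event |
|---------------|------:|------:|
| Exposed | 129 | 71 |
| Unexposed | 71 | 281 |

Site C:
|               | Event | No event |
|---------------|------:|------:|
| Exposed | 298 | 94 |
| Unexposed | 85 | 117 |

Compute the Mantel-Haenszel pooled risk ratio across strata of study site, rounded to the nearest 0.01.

2.26

RR_MH = Σ(aᵢ·n₀ᵢ/nᵢ) / Σ(cᵢ·n₁ᵢ/nᵢ), with n₁ᵢ = aᵢ+bᵢ (exposed), n₀ᵢ = cᵢ+dᵢ (unexposed), nᵢ = n₁ᵢ+n₀ᵢ.
Stratum 1 (Site A): n₁ = 120, n₀ = 166, n = 286; a·n₀/n = 59·166/286 = 34.2448; c·n₁/n = 35·120/286 = 14.6853
Stratum 2 (Site B): n₁ = 200, n₀ = 352, n = 552; a·n₀/n = 129·352/552 = 82.2609; c·n₁/n = 71·200/552 = 25.7246
Stratum 3 (Site C): n₁ = 392, n₀ = 202, n = 594; a·n₀/n = 298·202/594 = 101.3401; c·n₁/n = 85·392/594 = 56.0943
RR_MH = (34.2448 + 82.2609 + 101.3401) / (14.6853 + 25.7246 + 56.0943) = 217.8457 / 96.5042 = 2.25737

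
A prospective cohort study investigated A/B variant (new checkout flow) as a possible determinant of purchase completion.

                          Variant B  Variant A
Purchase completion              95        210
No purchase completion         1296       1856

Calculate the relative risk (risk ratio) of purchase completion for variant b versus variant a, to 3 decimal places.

0.672

Reading the table with exposure as columns: a = 95 (Variant B, case), b = 1296 (Variant B, non-case), c = 210 (Variant A, case), d = 1856.
Risk in exposed = 95/1391 = 0.06830; risk in unexposed = 210/2066 = 0.10165.
RR = 0.06830 / 0.10165 = 0.67190
The risk is 33% lower among the exposed than among the unexposed.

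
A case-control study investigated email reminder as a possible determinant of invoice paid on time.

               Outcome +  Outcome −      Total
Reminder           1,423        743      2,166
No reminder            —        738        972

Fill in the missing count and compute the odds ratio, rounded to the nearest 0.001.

The missing cell is in the unexposed row: 972 − 738 = 234.
So a = 1423, b = 743, c = 234, d = 738.
OR = (a·d)/(b·c) = (1423 × 738) / (743 × 234) = 1050174 / 173862 = 6.04027

6.040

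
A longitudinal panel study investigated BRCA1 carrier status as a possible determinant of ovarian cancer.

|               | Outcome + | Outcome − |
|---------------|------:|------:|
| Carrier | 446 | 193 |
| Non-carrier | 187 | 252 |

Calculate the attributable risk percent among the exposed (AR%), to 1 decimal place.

39.0

Cells: a = 446, b = 193, c = 187, d = 252.
Risk in exposed = 446/639 = 0.69797; risk in unexposed = 187/439 = 0.42597.
RR = 0.69797/0.42597 = 1.63854
AR% = (RR − 1)/RR × 100 = (1.63854 − 1)/1.63854 × 100 = 38.9700%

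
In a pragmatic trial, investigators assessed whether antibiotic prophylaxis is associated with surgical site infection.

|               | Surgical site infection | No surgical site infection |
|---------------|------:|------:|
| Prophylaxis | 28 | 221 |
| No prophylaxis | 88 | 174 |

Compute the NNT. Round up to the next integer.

5

Risk in treated group = 28/249 = 0.11245; risk in control = 88/262 = 0.33588.
Absolute risk reduction = 0.33588 − 0.11245 = 0.22343
NNT = 1 / ARR = 1 / 0.22343 = 4.476 → round up → 5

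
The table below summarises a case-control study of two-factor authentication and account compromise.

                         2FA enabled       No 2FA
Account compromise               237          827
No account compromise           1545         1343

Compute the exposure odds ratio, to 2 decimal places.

0.25

Reading the table with exposure as columns: a = 237 (2FA enabled, case), b = 1545 (2FA enabled, non-case), c = 827 (No 2FA, case), d = 1343.
OR = (a·d)/(b·c) = (237 × 1343) / (1545 × 827) = 318291 / 1277715 = 0.24911
Exposure is associated with lower odds of account compromise (OR = 0.25 < 1).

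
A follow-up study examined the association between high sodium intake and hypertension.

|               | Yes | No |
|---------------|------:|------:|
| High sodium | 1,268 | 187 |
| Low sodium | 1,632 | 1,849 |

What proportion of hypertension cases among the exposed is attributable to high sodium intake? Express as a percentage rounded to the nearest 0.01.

Cells: a = 1268, b = 187, c = 1632, d = 1849.
Risk in exposed = 1268/1455 = 0.87148; risk in unexposed = 1632/3481 = 0.46883.
RR = 0.87148/0.46883 = 1.85883
AR% = (RR − 1)/RR × 100 = (1.85883 − 1)/1.85883 × 100 = 46.2028%

46.20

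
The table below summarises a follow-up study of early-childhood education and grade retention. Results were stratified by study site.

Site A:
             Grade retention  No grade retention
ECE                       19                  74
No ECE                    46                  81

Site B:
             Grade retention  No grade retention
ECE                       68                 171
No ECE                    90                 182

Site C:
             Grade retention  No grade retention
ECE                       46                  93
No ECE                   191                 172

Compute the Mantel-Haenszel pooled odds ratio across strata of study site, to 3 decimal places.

OR_MH = Σ(aᵢdᵢ/nᵢ) / Σ(bᵢcᵢ/nᵢ), where nᵢ is the stratum total.
Stratum 1 (Site A): n = 220; a·d/n = 19·81/220 = 6.9955; b·c/n = 74·46/220 = 15.4727
Stratum 2 (Site B): n = 511; a·d/n = 68·182/511 = 24.2192; b·c/n = 171·90/511 = 30.1174
Stratum 3 (Site C): n = 502; a·d/n = 46·172/502 = 15.7610; b·c/n = 93·191/502 = 35.3845
OR_MH = (6.9955 + 24.2192 + 15.7610) / (15.4727 + 30.1174 + 35.3845) = 46.9756 / 80.9746 = 0.58013

0.580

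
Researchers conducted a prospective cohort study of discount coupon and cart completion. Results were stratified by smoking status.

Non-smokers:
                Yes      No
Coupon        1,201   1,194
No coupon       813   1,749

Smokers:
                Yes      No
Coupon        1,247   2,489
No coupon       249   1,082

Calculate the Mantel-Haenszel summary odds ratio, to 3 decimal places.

2.169

OR_MH = Σ(aᵢdᵢ/nᵢ) / Σ(bᵢcᵢ/nᵢ), where nᵢ is the stratum total.
Stratum 1 (Non-smokers): n = 4957; a·d/n = 1201·1749/4957 = 423.7541; b·c/n = 1194·813/4957 = 195.8285
Stratum 2 (Smokers): n = 5067; a·d/n = 1247·1082/5067 = 266.2826; b·c/n = 2489·249/5067 = 122.3132
OR_MH = (423.7541 + 266.2826) / (195.8285 + 122.3132) = 690.0367 / 318.1417 = 2.16896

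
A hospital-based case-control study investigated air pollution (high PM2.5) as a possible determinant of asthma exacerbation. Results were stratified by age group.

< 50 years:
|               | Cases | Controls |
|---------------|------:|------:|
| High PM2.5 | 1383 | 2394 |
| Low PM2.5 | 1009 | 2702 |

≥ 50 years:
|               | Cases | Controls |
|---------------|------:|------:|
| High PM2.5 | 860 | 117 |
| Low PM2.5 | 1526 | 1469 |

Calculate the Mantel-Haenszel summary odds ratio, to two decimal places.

OR_MH = Σ(aᵢdᵢ/nᵢ) / Σ(bᵢcᵢ/nᵢ), where nᵢ is the stratum total.
Stratum 1 (< 50 years): n = 7488; a·d/n = 1383·2702/7488 = 499.0473; b·c/n = 2394·1009/7488 = 322.5889
Stratum 2 (≥ 50 years): n = 3972; a·d/n = 860·1469/3972 = 318.0614; b·c/n = 117·1526/3972 = 44.9502
OR_MH = (499.0473 + 318.0614) / (322.5889 + 44.9502) = 817.1087 / 367.5391 = 2.22319

2.22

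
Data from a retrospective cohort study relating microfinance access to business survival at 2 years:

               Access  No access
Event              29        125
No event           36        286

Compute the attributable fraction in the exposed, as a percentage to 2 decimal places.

Reading the table with exposure as columns: a = 29 (Access, case), b = 36 (Access, non-case), c = 125 (No access, case), d = 286.
Risk in exposed = 29/65 = 0.44615; risk in unexposed = 125/411 = 0.30414.
RR = 0.44615/0.30414 = 1.46695
AR% = (RR − 1)/RR × 100 = (1.46695 − 1)/1.46695 × 100 = 31.8315%

31.83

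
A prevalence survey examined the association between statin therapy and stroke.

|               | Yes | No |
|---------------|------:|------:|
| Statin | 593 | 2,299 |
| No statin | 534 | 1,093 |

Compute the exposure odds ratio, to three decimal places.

Cells: a = 593, b = 2299, c = 534, d = 1093.
OR = (a·d)/(b·c) = (593 × 1093) / (2299 × 534) = 648149 / 1227666 = 0.52795
Exposure is associated with lower odds of stroke (OR = 0.53 < 1).

0.528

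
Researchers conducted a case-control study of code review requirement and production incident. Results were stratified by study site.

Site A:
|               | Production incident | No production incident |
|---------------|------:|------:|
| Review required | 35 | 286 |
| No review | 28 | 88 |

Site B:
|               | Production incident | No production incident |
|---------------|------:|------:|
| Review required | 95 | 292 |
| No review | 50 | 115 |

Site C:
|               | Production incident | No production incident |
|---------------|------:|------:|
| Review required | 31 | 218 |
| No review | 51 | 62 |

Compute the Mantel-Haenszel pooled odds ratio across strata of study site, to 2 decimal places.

0.43

OR_MH = Σ(aᵢdᵢ/nᵢ) / Σ(bᵢcᵢ/nᵢ), where nᵢ is the stratum total.
Stratum 1 (Site A): n = 437; a·d/n = 35·88/437 = 7.0481; b·c/n = 286·28/437 = 18.3249
Stratum 2 (Site B): n = 552; a·d/n = 95·115/552 = 19.7917; b·c/n = 292·50/552 = 26.4493
Stratum 3 (Site C): n = 362; a·d/n = 31·62/362 = 5.3094; b·c/n = 218·51/362 = 30.7127
OR_MH = (7.0481 + 19.7917 + 5.3094) / (18.3249 + 26.4493 + 30.7127) = 32.1491 / 75.4869 = 0.42589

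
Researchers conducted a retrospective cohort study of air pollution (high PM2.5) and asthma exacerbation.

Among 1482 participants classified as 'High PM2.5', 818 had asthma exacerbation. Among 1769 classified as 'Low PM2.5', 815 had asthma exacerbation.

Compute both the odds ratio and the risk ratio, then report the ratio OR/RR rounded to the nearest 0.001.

From the description: a = 818, b = 664, c = 815, d = 954.
OR = (818·954)/(664·815) = 780372/541160 = 1.44204
Risk in exposed = 818/1482 = 0.55196; risk in unexposed = 815/1769 = 0.46071; RR = 1.19805
OR/RR = 1.44204 / 1.19805 = 1.20365
The outcome is not rare, so the OR lies further from 1 than the RR.

1.204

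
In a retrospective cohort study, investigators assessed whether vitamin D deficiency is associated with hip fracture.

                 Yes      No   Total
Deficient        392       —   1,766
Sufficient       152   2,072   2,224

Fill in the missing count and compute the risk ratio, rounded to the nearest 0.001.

The missing cell is in the exposed row: 1766 − 392 = 1374.
So a = 392, b = 1374, c = 152, d = 2072.
RR = [a/(a+b)] / [c/(c+d)] = (392/1766) / (152/2224) = 0.22197/0.06835 = 3.24778

3.248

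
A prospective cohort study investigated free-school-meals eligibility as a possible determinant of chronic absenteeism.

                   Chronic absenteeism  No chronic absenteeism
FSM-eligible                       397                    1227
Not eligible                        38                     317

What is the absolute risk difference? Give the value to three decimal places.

Cells: a = 397, b = 1227, c = 38, d = 317.
Risk in exposed = 397/1624 = 0.244458; risk in unexposed = 38/355 = 0.107042.
Risk difference = 0.244458 − 0.107042 = 0.137416

0.137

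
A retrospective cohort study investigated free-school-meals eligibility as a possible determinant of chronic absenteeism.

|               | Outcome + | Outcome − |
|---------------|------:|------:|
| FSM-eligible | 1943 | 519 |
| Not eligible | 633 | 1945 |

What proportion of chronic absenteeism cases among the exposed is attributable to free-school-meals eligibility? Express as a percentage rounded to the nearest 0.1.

68.9

Cells: a = 1943, b = 519, c = 633, d = 1945.
Risk in exposed = 1943/2462 = 0.78920; risk in unexposed = 633/2578 = 0.24554.
RR = 0.78920/0.24554 = 3.21413
AR% = (RR − 1)/RR × 100 = (3.21413 − 1)/3.21413 × 100 = 68.8874%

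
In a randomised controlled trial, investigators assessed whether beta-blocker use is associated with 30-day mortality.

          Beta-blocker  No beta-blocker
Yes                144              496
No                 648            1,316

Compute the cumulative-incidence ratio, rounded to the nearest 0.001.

0.664

Reading the table with exposure as columns: a = 144 (Beta-blocker, case), b = 648 (Beta-blocker, non-case), c = 496 (No beta-blocker, case), d = 1316.
Risk in exposed = 144/792 = 0.18182; risk in unexposed = 496/1812 = 0.27373.
RR = 0.18182 / 0.27373 = 0.66422
The risk is 34% lower among the exposed than among the unexposed.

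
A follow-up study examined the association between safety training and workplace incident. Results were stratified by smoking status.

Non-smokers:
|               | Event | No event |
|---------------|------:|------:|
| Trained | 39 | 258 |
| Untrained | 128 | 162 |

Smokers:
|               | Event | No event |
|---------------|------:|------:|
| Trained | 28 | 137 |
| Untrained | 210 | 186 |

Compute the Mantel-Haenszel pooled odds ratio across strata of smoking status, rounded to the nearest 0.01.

OR_MH = Σ(aᵢdᵢ/nᵢ) / Σ(bᵢcᵢ/nᵢ), where nᵢ is the stratum total.
Stratum 1 (Non-smokers): n = 587; a·d/n = 39·162/587 = 10.7632; b·c/n = 258·128/587 = 56.2589
Stratum 2 (Smokers): n = 561; a·d/n = 28·186/561 = 9.2834; b·c/n = 137·210/561 = 51.2834
OR_MH = (10.7632 + 9.2834) / (56.2589 + 51.2834) = 20.0466 / 107.5424 = 0.18641

0.19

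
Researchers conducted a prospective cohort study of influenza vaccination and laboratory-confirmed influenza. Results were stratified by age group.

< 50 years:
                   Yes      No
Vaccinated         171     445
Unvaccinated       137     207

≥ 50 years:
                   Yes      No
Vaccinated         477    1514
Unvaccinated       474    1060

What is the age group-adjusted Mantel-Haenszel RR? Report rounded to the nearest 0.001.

0.756

RR_MH = Σ(aᵢ·n₀ᵢ/nᵢ) / Σ(cᵢ·n₁ᵢ/nᵢ), with n₁ᵢ = aᵢ+bᵢ (exposed), n₀ᵢ = cᵢ+dᵢ (unexposed), nᵢ = n₁ᵢ+n₀ᵢ.
Stratum 1 (< 50 years): n₁ = 616, n₀ = 344, n = 960; a·n₀/n = 171·344/960 = 61.2750; c·n₁/n = 137·616/960 = 87.9083
Stratum 2 (≥ 50 years): n₁ = 1991, n₀ = 1534, n = 3525; a·n₀/n = 477·1534/3525 = 207.5796; c·n₁/n = 474·1991/3525 = 267.7260
RR_MH = (61.2750 + 207.5796) / (87.9083 + 267.7260) = 268.8546 / 355.6343 = 0.75599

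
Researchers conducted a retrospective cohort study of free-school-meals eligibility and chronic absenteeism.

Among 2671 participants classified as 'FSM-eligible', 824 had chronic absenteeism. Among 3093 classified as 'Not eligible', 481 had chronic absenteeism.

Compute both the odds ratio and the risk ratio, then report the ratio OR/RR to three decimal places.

From the description: a = 824, b = 1847, c = 481, d = 2612.
OR = (824·2612)/(1847·481) = 2152288/888407 = 2.42264
Risk in exposed = 824/2671 = 0.30850; risk in unexposed = 481/3093 = 0.15551; RR = 1.98376
OR/RR = 2.42264 / 1.98376 = 1.22124
The outcome is not rare, so the OR lies further from 1 than the RR.

1.221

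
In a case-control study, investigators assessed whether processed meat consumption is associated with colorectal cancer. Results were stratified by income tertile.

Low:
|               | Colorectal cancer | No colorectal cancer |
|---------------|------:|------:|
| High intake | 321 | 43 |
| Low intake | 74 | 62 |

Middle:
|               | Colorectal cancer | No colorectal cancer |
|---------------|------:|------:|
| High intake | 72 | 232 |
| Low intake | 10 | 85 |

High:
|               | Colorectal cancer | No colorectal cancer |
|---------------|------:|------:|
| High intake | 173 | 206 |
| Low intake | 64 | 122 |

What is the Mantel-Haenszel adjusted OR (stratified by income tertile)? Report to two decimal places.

2.60

OR_MH = Σ(aᵢdᵢ/nᵢ) / Σ(bᵢcᵢ/nᵢ), where nᵢ is the stratum total.
Stratum 1 (Low): n = 500; a·d/n = 321·62/500 = 39.8040; b·c/n = 43·74/500 = 6.3640
Stratum 2 (Middle): n = 399; a·d/n = 72·85/399 = 15.3383; b·c/n = 232·10/399 = 5.8145
Stratum 3 (High): n = 565; a·d/n = 173·122/565 = 37.3558; b·c/n = 206·64/565 = 23.3345
OR_MH = (39.8040 + 15.3383 + 37.3558) / (6.3640 + 5.8145 + 23.3345) = 92.4981 / 35.5130 = 2.60462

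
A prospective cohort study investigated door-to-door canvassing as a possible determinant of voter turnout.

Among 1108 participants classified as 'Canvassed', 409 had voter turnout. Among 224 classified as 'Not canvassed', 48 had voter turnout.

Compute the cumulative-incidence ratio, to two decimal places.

1.72

From the description: a = 409, b = 699, c = 48, d = 176.
Risk in exposed = 409/1108 = 0.36913; risk in unexposed = 48/224 = 0.21429.
RR = 0.36913 / 0.21429 = 1.72262
The risk among the exposed is 1.72 times that among the unexposed.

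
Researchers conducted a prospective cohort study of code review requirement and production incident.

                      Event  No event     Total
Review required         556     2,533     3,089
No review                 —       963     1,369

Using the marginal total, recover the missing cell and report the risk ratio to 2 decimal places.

The missing cell is in the unexposed row: 1369 − 963 = 406.
So a = 556, b = 2533, c = 406, d = 963.
RR = [a/(a+b)] / [c/(c+d)] = (556/3089) / (406/1369) = 0.17999/0.29657 = 0.60692

0.61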